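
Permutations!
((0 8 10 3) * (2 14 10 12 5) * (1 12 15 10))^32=(0 15 3 8 10)(1 5 14 12 2)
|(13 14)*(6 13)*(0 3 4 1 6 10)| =|(0 3 4 1 6 13 14 10)| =8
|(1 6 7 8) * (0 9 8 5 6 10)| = 15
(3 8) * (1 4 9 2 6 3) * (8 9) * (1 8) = [0, 4, 6, 9, 1, 5, 3, 7, 8, 2] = (1 4)(2 6 3 9)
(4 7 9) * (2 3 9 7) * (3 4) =[0, 1, 4, 9, 2, 5, 6, 7, 8, 3] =(2 4)(3 9)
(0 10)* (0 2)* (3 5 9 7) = (0 10 2)(3 5 9 7) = [10, 1, 0, 5, 4, 9, 6, 3, 8, 7, 2]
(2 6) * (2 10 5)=(2 6 10 5)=[0, 1, 6, 3, 4, 2, 10, 7, 8, 9, 5]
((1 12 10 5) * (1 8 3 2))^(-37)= ((1 12 10 5 8 3 2))^(-37)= (1 3 5 12 2 8 10)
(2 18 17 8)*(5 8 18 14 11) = (2 14 11 5 8)(17 18) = [0, 1, 14, 3, 4, 8, 6, 7, 2, 9, 10, 5, 12, 13, 11, 15, 16, 18, 17]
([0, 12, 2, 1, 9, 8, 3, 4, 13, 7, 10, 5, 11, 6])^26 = [0, 11, 2, 12, 7, 13, 1, 9, 6, 4, 10, 8, 5, 3]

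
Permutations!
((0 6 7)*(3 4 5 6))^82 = ((0 3 4 5 6 7))^82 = (0 6 4)(3 7 5)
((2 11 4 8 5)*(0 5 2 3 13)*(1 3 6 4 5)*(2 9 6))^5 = ((0 1 3 13)(2 11 5)(4 8 9 6))^5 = (0 1 3 13)(2 5 11)(4 8 9 6)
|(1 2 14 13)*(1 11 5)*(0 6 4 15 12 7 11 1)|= 8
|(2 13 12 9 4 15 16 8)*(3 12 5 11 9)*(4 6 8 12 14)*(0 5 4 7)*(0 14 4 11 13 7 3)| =15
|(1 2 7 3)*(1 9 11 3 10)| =12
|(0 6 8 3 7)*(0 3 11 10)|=10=|(0 6 8 11 10)(3 7)|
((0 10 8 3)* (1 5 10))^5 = (0 3 8 10 5 1)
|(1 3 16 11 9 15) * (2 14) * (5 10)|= |(1 3 16 11 9 15)(2 14)(5 10)|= 6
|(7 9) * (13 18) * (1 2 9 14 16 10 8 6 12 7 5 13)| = 42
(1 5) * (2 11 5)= [0, 2, 11, 3, 4, 1, 6, 7, 8, 9, 10, 5]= (1 2 11 5)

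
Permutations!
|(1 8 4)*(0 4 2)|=5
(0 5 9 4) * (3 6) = [5, 1, 2, 6, 0, 9, 3, 7, 8, 4] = (0 5 9 4)(3 6)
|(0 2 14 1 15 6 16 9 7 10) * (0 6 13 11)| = |(0 2 14 1 15 13 11)(6 16 9 7 10)| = 35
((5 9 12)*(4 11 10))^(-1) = ((4 11 10)(5 9 12))^(-1) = (4 10 11)(5 12 9)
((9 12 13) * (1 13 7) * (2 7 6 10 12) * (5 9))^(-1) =(1 7 2 9 5 13)(6 12 10)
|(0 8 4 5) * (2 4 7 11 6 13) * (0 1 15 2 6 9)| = |(0 8 7 11 9)(1 15 2 4 5)(6 13)| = 10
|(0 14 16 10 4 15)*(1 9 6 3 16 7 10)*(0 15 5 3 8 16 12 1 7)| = 22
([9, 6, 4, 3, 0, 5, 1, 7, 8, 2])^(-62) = (0 2)(4 9)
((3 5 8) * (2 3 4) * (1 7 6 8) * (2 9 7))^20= (9)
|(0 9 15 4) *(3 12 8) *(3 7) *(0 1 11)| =|(0 9 15 4 1 11)(3 12 8 7)| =12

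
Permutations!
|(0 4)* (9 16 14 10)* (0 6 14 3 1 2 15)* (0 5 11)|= |(0 4 6 14 10 9 16 3 1 2 15 5 11)|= 13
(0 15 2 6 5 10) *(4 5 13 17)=(0 15 2 6 13 17 4 5 10)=[15, 1, 6, 3, 5, 10, 13, 7, 8, 9, 0, 11, 12, 17, 14, 2, 16, 4]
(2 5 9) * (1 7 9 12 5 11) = (1 7 9 2 11)(5 12) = [0, 7, 11, 3, 4, 12, 6, 9, 8, 2, 10, 1, 5]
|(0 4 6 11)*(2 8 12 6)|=7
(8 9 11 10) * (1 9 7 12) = (1 9 11 10 8 7 12) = [0, 9, 2, 3, 4, 5, 6, 12, 7, 11, 8, 10, 1]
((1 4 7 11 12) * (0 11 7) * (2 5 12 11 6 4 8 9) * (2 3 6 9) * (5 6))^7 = ((0 9 3 5 12 1 8 2 6 4))^7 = (0 2 12 9 6 1 3 4 8 5)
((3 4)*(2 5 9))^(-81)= ((2 5 9)(3 4))^(-81)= (9)(3 4)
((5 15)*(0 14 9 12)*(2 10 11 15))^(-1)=((0 14 9 12)(2 10 11 15 5))^(-1)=(0 12 9 14)(2 5 15 11 10)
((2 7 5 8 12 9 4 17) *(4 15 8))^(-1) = ((2 7 5 4 17)(8 12 9 15))^(-1) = (2 17 4 5 7)(8 15 9 12)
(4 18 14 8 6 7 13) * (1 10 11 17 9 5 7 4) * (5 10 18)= (1 18 14 8 6 4 5 7 13)(9 10 11 17)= [0, 18, 2, 3, 5, 7, 4, 13, 6, 10, 11, 17, 12, 1, 8, 15, 16, 9, 14]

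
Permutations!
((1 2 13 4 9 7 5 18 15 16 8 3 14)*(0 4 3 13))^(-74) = (0 3 15 9 1 8 5)(2 13 18 4 14 16 7)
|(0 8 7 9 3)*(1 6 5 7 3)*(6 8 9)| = 15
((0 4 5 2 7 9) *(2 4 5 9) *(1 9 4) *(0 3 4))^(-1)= ((0 5 1 9 3 4)(2 7))^(-1)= (0 4 3 9 1 5)(2 7)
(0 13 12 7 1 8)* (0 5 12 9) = (0 13 9)(1 8 5 12 7) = [13, 8, 2, 3, 4, 12, 6, 1, 5, 0, 10, 11, 7, 9]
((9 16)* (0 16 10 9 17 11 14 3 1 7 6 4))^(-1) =(0 4 6 7 1 3 14 11 17 16)(9 10)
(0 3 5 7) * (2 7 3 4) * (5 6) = [4, 1, 7, 6, 2, 3, 5, 0] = (0 4 2 7)(3 6 5)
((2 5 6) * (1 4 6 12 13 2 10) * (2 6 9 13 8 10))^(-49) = (1 4 9 13 6 2 5 12 8 10)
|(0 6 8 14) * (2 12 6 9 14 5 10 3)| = 21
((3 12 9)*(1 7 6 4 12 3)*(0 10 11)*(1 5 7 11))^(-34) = (0 1)(4 9 7)(5 6 12)(10 11)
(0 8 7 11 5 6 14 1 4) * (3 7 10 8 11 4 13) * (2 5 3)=(0 11 3 7 4)(1 13 2 5 6 14)(8 10)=[11, 13, 5, 7, 0, 6, 14, 4, 10, 9, 8, 3, 12, 2, 1]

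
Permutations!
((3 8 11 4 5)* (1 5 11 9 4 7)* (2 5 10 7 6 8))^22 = (1 10 7)(2 5 3)(4 6 9 11 8)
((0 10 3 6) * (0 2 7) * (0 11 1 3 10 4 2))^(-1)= ((0 4 2 7 11 1 3 6))^(-1)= (0 6 3 1 11 7 2 4)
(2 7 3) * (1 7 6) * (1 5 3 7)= (7)(2 6 5 3)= [0, 1, 6, 2, 4, 3, 5, 7]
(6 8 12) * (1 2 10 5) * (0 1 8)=(0 1 2 10 5 8 12 6)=[1, 2, 10, 3, 4, 8, 0, 7, 12, 9, 5, 11, 6]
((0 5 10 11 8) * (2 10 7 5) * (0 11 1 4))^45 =((0 2 10 1 4)(5 7)(8 11))^45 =(5 7)(8 11)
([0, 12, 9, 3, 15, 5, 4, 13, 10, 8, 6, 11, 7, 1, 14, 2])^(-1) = (1 13 7 12)(2 15 4 6 10 8 9)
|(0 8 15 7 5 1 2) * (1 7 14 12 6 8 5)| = 5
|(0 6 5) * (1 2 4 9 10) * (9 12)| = 6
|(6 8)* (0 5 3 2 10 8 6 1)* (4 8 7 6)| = 10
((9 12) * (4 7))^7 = ((4 7)(9 12))^7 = (4 7)(9 12)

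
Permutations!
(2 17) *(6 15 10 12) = (2 17)(6 15 10 12) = [0, 1, 17, 3, 4, 5, 15, 7, 8, 9, 12, 11, 6, 13, 14, 10, 16, 2]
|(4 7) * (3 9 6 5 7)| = |(3 9 6 5 7 4)| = 6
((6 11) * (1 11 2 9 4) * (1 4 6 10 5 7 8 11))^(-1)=((2 9 6)(5 7 8 11 10))^(-1)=(2 6 9)(5 10 11 8 7)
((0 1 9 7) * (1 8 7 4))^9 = (9)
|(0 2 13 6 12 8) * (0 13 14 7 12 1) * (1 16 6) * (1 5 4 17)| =22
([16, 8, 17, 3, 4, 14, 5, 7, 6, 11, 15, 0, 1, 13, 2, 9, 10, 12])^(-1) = (0 11 9 15 10 16)(1 12 17 2 14 5 6 8)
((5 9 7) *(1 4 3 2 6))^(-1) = (1 6 2 3 4)(5 7 9)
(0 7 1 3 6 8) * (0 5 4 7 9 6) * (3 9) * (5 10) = [3, 9, 2, 0, 7, 4, 8, 1, 10, 6, 5] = (0 3)(1 9 6 8 10 5 4 7)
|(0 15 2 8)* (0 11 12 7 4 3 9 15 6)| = 18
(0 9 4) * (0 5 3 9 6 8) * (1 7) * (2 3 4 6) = (0 2 3 9 6 8)(1 7)(4 5) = [2, 7, 3, 9, 5, 4, 8, 1, 0, 6]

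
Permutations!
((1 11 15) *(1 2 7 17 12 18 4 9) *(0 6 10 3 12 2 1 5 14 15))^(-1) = ((0 6 10 3 12 18 4 9 5 14 15 1 11)(2 7 17))^(-1) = (0 11 1 15 14 5 9 4 18 12 3 10 6)(2 17 7)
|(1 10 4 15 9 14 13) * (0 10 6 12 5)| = |(0 10 4 15 9 14 13 1 6 12 5)| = 11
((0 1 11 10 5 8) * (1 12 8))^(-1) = (0 8 12)(1 5 10 11)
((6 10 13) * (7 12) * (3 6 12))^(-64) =((3 6 10 13 12 7))^(-64) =(3 10 12)(6 13 7)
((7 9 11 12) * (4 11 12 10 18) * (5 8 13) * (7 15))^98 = (4 10)(5 13 8)(7 12)(9 15)(11 18)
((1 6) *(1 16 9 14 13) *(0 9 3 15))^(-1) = (0 15 3 16 6 1 13 14 9)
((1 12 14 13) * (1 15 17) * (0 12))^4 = ((0 12 14 13 15 17 1))^4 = (0 15 12 17 14 1 13)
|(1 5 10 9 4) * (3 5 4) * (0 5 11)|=|(0 5 10 9 3 11)(1 4)|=6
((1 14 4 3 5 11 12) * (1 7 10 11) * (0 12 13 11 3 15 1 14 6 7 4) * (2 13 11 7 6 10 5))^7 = (0 2 4 7 1 14 3 12 13 15 5 10)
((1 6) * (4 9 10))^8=((1 6)(4 9 10))^8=(4 10 9)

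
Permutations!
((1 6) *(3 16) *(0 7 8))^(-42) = (16)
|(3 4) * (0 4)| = |(0 4 3)| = 3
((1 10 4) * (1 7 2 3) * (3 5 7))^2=((1 10 4 3)(2 5 7))^2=(1 4)(2 7 5)(3 10)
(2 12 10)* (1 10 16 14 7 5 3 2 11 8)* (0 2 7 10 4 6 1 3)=[2, 4, 12, 7, 6, 0, 1, 5, 3, 9, 11, 8, 16, 13, 10, 15, 14]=(0 2 12 16 14 10 11 8 3 7 5)(1 4 6)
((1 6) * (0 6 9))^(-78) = (0 1)(6 9) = ((0 6 1 9))^(-78)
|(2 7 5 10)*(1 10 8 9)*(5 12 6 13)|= |(1 10 2 7 12 6 13 5 8 9)|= 10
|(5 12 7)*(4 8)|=|(4 8)(5 12 7)|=6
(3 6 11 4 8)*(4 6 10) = (3 10 4 8)(6 11) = [0, 1, 2, 10, 8, 5, 11, 7, 3, 9, 4, 6]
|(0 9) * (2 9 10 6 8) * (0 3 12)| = |(0 10 6 8 2 9 3 12)| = 8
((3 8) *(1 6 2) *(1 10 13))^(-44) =((1 6 2 10 13)(3 8))^(-44) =(1 6 2 10 13)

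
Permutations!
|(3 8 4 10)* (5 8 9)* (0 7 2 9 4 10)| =9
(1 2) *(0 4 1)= (0 4 1 2)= [4, 2, 0, 3, 1]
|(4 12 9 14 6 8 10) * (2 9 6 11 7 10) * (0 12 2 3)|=35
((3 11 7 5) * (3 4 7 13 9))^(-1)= (3 9 13 11)(4 5 7)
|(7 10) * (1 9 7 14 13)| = 6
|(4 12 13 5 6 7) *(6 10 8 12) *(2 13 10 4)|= |(2 13 5 4 6 7)(8 12 10)|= 6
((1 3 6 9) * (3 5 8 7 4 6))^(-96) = ((1 5 8 7 4 6 9))^(-96) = (1 8 4 9 5 7 6)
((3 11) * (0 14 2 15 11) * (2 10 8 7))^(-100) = ((0 14 10 8 7 2 15 11 3))^(-100) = (0 3 11 15 2 7 8 10 14)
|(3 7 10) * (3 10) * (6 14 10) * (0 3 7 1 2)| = |(0 3 1 2)(6 14 10)| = 12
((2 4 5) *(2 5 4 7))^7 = ((2 7))^7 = (2 7)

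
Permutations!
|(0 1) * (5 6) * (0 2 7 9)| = |(0 1 2 7 9)(5 6)| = 10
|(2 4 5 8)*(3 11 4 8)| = 4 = |(2 8)(3 11 4 5)|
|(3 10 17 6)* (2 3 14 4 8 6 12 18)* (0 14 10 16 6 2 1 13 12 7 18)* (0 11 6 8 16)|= |(0 14 4 16 8 2 3)(1 13 12 11 6 10 17 7 18)|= 63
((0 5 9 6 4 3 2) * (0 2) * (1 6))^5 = (0 4 1 5 3 6 9)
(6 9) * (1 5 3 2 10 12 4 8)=(1 5 3 2 10 12 4 8)(6 9)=[0, 5, 10, 2, 8, 3, 9, 7, 1, 6, 12, 11, 4]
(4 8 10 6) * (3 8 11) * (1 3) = (1 3 8 10 6 4 11) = [0, 3, 2, 8, 11, 5, 4, 7, 10, 9, 6, 1]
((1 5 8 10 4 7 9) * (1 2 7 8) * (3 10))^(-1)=(1 5)(2 9 7)(3 8 4 10)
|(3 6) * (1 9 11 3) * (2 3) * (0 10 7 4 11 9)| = 9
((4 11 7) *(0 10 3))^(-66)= ((0 10 3)(4 11 7))^(-66)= (11)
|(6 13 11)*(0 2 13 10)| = |(0 2 13 11 6 10)| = 6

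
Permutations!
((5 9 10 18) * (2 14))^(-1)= (2 14)(5 18 10 9)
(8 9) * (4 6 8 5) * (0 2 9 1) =[2, 0, 9, 3, 6, 4, 8, 7, 1, 5] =(0 2 9 5 4 6 8 1)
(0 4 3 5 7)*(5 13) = (0 4 3 13 5 7) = [4, 1, 2, 13, 3, 7, 6, 0, 8, 9, 10, 11, 12, 5]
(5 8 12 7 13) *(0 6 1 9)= (0 6 1 9)(5 8 12 7 13)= [6, 9, 2, 3, 4, 8, 1, 13, 12, 0, 10, 11, 7, 5]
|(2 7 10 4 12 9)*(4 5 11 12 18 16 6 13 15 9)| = 13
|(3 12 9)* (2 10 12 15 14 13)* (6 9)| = |(2 10 12 6 9 3 15 14 13)| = 9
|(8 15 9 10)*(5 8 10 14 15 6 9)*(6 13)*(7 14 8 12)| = |(5 12 7 14 15)(6 9 8 13)| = 20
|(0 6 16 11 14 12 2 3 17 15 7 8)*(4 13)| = 12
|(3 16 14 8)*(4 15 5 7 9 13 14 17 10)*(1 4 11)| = 14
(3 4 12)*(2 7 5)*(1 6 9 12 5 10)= [0, 6, 7, 4, 5, 2, 9, 10, 8, 12, 1, 11, 3]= (1 6 9 12 3 4 5 2 7 10)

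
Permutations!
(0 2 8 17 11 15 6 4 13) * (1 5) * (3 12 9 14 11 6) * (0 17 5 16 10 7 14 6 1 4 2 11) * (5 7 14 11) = (0 5 4 13 17 1 16 10 14)(2 8 7 11 15 3 12 9 6) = [5, 16, 8, 12, 13, 4, 2, 11, 7, 6, 14, 15, 9, 17, 0, 3, 10, 1]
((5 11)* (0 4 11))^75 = (0 5 11 4)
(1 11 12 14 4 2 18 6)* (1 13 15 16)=(1 11 12 14 4 2 18 6 13 15 16)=[0, 11, 18, 3, 2, 5, 13, 7, 8, 9, 10, 12, 14, 15, 4, 16, 1, 17, 6]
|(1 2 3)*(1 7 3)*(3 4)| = 6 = |(1 2)(3 7 4)|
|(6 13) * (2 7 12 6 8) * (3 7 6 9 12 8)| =6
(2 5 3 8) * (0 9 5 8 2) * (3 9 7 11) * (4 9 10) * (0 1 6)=(0 7 11 3 2 8 1 6)(4 9 5 10)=[7, 6, 8, 2, 9, 10, 0, 11, 1, 5, 4, 3]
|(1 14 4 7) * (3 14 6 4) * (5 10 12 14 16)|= |(1 6 4 7)(3 16 5 10 12 14)|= 12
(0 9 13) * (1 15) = [9, 15, 2, 3, 4, 5, 6, 7, 8, 13, 10, 11, 12, 0, 14, 1] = (0 9 13)(1 15)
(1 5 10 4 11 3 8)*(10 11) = (1 5 11 3 8)(4 10) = [0, 5, 2, 8, 10, 11, 6, 7, 1, 9, 4, 3]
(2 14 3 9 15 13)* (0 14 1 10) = [14, 10, 1, 9, 4, 5, 6, 7, 8, 15, 0, 11, 12, 2, 3, 13] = (0 14 3 9 15 13 2 1 10)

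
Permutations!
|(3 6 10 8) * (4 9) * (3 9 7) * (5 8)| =|(3 6 10 5 8 9 4 7)| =8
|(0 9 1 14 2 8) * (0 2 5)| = |(0 9 1 14 5)(2 8)| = 10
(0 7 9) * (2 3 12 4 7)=(0 2 3 12 4 7 9)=[2, 1, 3, 12, 7, 5, 6, 9, 8, 0, 10, 11, 4]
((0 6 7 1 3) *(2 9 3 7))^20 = ((0 6 2 9 3)(1 7))^20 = (9)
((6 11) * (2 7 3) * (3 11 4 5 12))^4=((2 7 11 6 4 5 12 3))^4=(2 4)(3 6)(5 7)(11 12)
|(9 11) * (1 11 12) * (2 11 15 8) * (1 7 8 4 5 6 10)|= 6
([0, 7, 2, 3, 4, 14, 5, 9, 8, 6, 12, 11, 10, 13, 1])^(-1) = [0, 14, 2, 3, 4, 6, 9, 1, 8, 7, 12, 11, 10, 13, 5]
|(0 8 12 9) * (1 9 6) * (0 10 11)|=|(0 8 12 6 1 9 10 11)|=8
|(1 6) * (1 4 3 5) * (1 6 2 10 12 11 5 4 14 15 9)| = 10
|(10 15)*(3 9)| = 2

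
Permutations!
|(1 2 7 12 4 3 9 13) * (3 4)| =7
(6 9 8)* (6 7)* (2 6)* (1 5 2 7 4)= [0, 5, 6, 3, 1, 2, 9, 7, 4, 8]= (1 5 2 6 9 8 4)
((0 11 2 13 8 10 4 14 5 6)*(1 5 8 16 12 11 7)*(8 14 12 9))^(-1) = ((0 7 1 5 6)(2 13 16 9 8 10 4 12 11))^(-1) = (0 6 5 1 7)(2 11 12 4 10 8 9 16 13)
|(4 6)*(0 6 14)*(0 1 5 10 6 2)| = |(0 2)(1 5 10 6 4 14)| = 6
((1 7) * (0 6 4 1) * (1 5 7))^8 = ((0 6 4 5 7))^8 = (0 5 6 7 4)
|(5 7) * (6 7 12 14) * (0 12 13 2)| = |(0 12 14 6 7 5 13 2)| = 8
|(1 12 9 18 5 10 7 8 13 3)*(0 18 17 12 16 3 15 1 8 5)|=6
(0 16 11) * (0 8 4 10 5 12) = (0 16 11 8 4 10 5 12) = [16, 1, 2, 3, 10, 12, 6, 7, 4, 9, 5, 8, 0, 13, 14, 15, 11]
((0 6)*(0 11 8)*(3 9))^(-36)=(11)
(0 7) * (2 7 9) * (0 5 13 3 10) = [9, 1, 7, 10, 4, 13, 6, 5, 8, 2, 0, 11, 12, 3] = (0 9 2 7 5 13 3 10)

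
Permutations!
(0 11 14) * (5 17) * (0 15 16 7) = [11, 1, 2, 3, 4, 17, 6, 0, 8, 9, 10, 14, 12, 13, 15, 16, 7, 5] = (0 11 14 15 16 7)(5 17)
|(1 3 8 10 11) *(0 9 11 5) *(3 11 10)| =4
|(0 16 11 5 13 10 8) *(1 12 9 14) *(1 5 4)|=|(0 16 11 4 1 12 9 14 5 13 10 8)|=12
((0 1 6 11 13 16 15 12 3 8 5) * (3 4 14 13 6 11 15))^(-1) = (0 5 8 3 16 13 14 4 12 15 6 11 1)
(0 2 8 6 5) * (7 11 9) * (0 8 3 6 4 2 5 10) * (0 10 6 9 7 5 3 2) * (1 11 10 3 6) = (0 6 1 11 7 10 3 9 5 8 4) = [6, 11, 2, 9, 0, 8, 1, 10, 4, 5, 3, 7]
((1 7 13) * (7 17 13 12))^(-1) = (1 13 17)(7 12)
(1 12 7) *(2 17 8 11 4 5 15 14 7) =(1 12 2 17 8 11 4 5 15 14 7) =[0, 12, 17, 3, 5, 15, 6, 1, 11, 9, 10, 4, 2, 13, 7, 14, 16, 8]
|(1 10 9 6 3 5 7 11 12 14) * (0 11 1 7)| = |(0 11 12 14 7 1 10 9 6 3 5)| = 11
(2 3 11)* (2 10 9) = (2 3 11 10 9) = [0, 1, 3, 11, 4, 5, 6, 7, 8, 2, 9, 10]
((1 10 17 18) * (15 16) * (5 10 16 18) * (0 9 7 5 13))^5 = (0 17 5 9 13 10 7)(1 16 15 18)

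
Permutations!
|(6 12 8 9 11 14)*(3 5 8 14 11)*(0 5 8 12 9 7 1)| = |(0 5 12 14 6 9 3 8 7 1)| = 10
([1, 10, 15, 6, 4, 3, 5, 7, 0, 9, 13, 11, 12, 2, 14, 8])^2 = [10, 13, 8, 5, 4, 6, 3, 7, 1, 9, 2, 11, 12, 15, 14, 0]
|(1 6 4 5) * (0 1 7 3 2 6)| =6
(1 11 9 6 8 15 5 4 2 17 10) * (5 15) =(1 11 9 6 8 5 4 2 17 10) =[0, 11, 17, 3, 2, 4, 8, 7, 5, 6, 1, 9, 12, 13, 14, 15, 16, 10]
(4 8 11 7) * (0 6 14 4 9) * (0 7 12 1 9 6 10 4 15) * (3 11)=[10, 9, 2, 11, 8, 5, 14, 6, 3, 7, 4, 12, 1, 13, 15, 0]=(0 10 4 8 3 11 12 1 9 7 6 14 15)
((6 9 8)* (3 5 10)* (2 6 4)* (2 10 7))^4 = (2 4 7 8 5 9 3 6 10)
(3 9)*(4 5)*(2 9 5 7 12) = (2 9 3 5 4 7 12) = [0, 1, 9, 5, 7, 4, 6, 12, 8, 3, 10, 11, 2]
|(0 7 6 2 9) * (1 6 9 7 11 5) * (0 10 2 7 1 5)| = 6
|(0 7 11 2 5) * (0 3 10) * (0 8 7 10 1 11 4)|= |(0 10 8 7 4)(1 11 2 5 3)|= 5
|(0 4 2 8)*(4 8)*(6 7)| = 2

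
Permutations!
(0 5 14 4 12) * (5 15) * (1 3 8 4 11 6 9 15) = (0 1 3 8 4 12)(5 14 11 6 9 15) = [1, 3, 2, 8, 12, 14, 9, 7, 4, 15, 10, 6, 0, 13, 11, 5]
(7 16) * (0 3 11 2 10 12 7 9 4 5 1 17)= (0 3 11 2 10 12 7 16 9 4 5 1 17)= [3, 17, 10, 11, 5, 1, 6, 16, 8, 4, 12, 2, 7, 13, 14, 15, 9, 0]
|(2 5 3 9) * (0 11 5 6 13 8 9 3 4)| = |(0 11 5 4)(2 6 13 8 9)| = 20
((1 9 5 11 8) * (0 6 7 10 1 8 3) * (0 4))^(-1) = (0 4 3 11 5 9 1 10 7 6)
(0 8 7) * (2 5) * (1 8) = (0 1 8 7)(2 5) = [1, 8, 5, 3, 4, 2, 6, 0, 7]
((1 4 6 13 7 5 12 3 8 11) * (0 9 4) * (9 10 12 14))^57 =(0 10 12 3 8 11 1)(4 6 13 7 5 14 9)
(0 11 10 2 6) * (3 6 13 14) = (0 11 10 2 13 14 3 6) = [11, 1, 13, 6, 4, 5, 0, 7, 8, 9, 2, 10, 12, 14, 3]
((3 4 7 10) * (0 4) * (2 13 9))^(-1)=(0 3 10 7 4)(2 9 13)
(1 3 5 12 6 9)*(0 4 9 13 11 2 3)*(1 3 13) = [4, 0, 13, 5, 9, 12, 1, 7, 8, 3, 10, 2, 6, 11] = (0 4 9 3 5 12 6 1)(2 13 11)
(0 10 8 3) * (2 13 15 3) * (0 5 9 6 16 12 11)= [10, 1, 13, 5, 4, 9, 16, 7, 2, 6, 8, 0, 11, 15, 14, 3, 12]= (0 10 8 2 13 15 3 5 9 6 16 12 11)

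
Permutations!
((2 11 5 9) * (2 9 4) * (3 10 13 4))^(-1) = (2 4 13 10 3 5 11)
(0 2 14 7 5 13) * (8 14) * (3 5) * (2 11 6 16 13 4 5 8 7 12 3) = (0 11 6 16 13)(2 7)(3 8 14 12)(4 5) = [11, 1, 7, 8, 5, 4, 16, 2, 14, 9, 10, 6, 3, 0, 12, 15, 13]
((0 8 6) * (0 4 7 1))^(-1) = ((0 8 6 4 7 1))^(-1) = (0 1 7 4 6 8)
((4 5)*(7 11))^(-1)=((4 5)(7 11))^(-1)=(4 5)(7 11)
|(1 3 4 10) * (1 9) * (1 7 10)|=|(1 3 4)(7 10 9)|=3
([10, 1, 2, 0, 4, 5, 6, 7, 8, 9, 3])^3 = [0, 1, 2, 3, 4, 5, 6, 7, 8, 9, 10]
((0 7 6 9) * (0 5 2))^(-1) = ((0 7 6 9 5 2))^(-1) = (0 2 5 9 6 7)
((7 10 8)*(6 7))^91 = ((6 7 10 8))^91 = (6 8 10 7)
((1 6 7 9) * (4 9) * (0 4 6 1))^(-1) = ((0 4 9)(6 7))^(-1) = (0 9 4)(6 7)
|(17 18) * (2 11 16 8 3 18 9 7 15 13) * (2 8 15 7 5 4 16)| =10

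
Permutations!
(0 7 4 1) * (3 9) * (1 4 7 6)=(0 6 1)(3 9)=[6, 0, 2, 9, 4, 5, 1, 7, 8, 3]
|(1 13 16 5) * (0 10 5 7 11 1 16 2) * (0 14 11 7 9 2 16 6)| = |(0 10 5 6)(1 13 16 9 2 14 11)| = 28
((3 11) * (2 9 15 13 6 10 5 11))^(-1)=(2 3 11 5 10 6 13 15 9)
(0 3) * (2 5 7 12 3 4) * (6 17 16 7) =(0 4 2 5 6 17 16 7 12 3) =[4, 1, 5, 0, 2, 6, 17, 12, 8, 9, 10, 11, 3, 13, 14, 15, 7, 16]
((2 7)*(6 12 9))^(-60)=((2 7)(6 12 9))^(-60)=(12)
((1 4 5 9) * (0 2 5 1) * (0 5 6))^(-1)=(0 6 2)(1 4)(5 9)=((0 2 6)(1 4)(5 9))^(-1)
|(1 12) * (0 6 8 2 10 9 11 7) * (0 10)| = |(0 6 8 2)(1 12)(7 10 9 11)| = 4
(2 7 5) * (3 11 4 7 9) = (2 9 3 11 4 7 5) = [0, 1, 9, 11, 7, 2, 6, 5, 8, 3, 10, 4]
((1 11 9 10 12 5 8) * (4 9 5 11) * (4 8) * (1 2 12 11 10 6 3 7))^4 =((1 8 2 12 10 11 5 4 9 6 3 7))^4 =(1 10 9)(2 5 3)(4 7 12)(6 8 11)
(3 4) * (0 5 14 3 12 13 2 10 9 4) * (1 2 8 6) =[5, 2, 10, 0, 12, 14, 1, 7, 6, 4, 9, 11, 13, 8, 3] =(0 5 14 3)(1 2 10 9 4 12 13 8 6)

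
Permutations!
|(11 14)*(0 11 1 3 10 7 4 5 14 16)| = |(0 11 16)(1 3 10 7 4 5 14)| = 21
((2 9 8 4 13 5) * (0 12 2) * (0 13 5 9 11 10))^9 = ((0 12 2 11 10)(4 5 13 9 8))^9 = (0 10 11 2 12)(4 8 9 13 5)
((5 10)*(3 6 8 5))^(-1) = (3 10 5 8 6)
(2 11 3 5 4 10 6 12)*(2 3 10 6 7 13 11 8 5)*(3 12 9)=(2 8 5 4 6 9 3)(7 13 11 10)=[0, 1, 8, 2, 6, 4, 9, 13, 5, 3, 7, 10, 12, 11]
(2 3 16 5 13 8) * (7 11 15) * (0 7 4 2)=[7, 1, 3, 16, 2, 13, 6, 11, 0, 9, 10, 15, 12, 8, 14, 4, 5]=(0 7 11 15 4 2 3 16 5 13 8)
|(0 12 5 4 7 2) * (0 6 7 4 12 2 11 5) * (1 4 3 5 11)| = |(0 2 6 7 1 4 3 5 12)| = 9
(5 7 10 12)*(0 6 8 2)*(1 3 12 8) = (0 6 1 3 12 5 7 10 8 2) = [6, 3, 0, 12, 4, 7, 1, 10, 2, 9, 8, 11, 5]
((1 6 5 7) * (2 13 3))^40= ((1 6 5 7)(2 13 3))^40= (2 13 3)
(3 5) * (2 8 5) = (2 8 5 3) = [0, 1, 8, 2, 4, 3, 6, 7, 5]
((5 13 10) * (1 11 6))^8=(1 6 11)(5 10 13)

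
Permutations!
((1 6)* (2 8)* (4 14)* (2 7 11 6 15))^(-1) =(1 6 11 7 8 2 15)(4 14)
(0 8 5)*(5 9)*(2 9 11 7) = (0 8 11 7 2 9 5) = [8, 1, 9, 3, 4, 0, 6, 2, 11, 5, 10, 7]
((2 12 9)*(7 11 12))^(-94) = (2 7 11 12 9)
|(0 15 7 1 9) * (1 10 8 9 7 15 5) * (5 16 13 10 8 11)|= |(0 16 13 10 11 5 1 7 8 9)|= 10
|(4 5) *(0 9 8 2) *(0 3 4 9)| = 6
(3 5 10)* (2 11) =(2 11)(3 5 10) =[0, 1, 11, 5, 4, 10, 6, 7, 8, 9, 3, 2]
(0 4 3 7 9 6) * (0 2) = (0 4 3 7 9 6 2) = [4, 1, 0, 7, 3, 5, 2, 9, 8, 6]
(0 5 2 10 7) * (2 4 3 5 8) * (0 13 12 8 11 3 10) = [11, 1, 0, 5, 10, 4, 6, 13, 2, 9, 7, 3, 8, 12] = (0 11 3 5 4 10 7 13 12 8 2)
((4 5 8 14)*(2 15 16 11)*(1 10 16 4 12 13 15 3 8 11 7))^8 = (16)(2 5 15 12 8)(3 11 4 13 14)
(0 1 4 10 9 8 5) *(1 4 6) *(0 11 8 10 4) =(1 6)(5 11 8)(9 10) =[0, 6, 2, 3, 4, 11, 1, 7, 5, 10, 9, 8]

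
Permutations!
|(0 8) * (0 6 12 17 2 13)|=7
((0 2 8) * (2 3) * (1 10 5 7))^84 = ((0 3 2 8)(1 10 5 7))^84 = (10)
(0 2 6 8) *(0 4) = (0 2 6 8 4) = [2, 1, 6, 3, 0, 5, 8, 7, 4]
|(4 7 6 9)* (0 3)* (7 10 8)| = |(0 3)(4 10 8 7 6 9)| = 6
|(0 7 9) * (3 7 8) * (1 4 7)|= 7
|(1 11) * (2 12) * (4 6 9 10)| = |(1 11)(2 12)(4 6 9 10)| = 4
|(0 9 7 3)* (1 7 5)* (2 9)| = |(0 2 9 5 1 7 3)| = 7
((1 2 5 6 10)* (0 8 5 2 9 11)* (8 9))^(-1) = (0 11 9)(1 10 6 5 8)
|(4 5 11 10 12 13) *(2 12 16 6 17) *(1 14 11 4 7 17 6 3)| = |(1 14 11 10 16 3)(2 12 13 7 17)(4 5)| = 30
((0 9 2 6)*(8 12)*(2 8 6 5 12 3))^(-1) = ((0 9 8 3 2 5 12 6))^(-1) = (0 6 12 5 2 3 8 9)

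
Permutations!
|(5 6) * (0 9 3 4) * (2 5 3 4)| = |(0 9 4)(2 5 6 3)| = 12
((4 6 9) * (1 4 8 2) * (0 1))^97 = (0 2 8 9 6 4 1)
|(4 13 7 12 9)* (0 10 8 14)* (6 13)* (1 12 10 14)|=18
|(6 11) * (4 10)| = |(4 10)(6 11)| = 2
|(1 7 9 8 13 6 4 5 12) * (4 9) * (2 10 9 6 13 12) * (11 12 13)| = |(1 7 4 5 2 10 9 8 13 11 12)| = 11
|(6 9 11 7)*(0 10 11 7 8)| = 12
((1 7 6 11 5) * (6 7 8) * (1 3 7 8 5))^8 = (1 5 3 7 8 6 11)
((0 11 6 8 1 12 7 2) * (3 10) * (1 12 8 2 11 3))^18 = ((0 3 10 1 8 12 7 11 6 2))^18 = (0 6 7 8 10)(1 3 2 11 12)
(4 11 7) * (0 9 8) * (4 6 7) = (0 9 8)(4 11)(6 7) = [9, 1, 2, 3, 11, 5, 7, 6, 0, 8, 10, 4]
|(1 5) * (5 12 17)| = 4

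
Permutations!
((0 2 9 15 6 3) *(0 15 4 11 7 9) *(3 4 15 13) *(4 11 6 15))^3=(15)(0 2)(3 13)(4 7 6 9 11)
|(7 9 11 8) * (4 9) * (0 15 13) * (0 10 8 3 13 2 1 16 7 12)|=|(0 15 2 1 16 7 4 9 11 3 13 10 8 12)|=14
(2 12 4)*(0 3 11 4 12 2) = (12)(0 3 11 4) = [3, 1, 2, 11, 0, 5, 6, 7, 8, 9, 10, 4, 12]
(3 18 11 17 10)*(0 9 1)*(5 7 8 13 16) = (0 9 1)(3 18 11 17 10)(5 7 8 13 16) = [9, 0, 2, 18, 4, 7, 6, 8, 13, 1, 3, 17, 12, 16, 14, 15, 5, 10, 11]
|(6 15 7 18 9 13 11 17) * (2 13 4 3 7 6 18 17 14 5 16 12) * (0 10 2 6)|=66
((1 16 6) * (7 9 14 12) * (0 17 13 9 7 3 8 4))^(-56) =(0 8 12 9 17 4 3 14 13)(1 16 6)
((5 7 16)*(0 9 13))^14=(0 13 9)(5 16 7)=((0 9 13)(5 7 16))^14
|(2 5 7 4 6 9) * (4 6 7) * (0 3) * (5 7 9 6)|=|(0 3)(2 7 5 4 9)|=10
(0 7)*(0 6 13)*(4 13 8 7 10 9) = [10, 1, 2, 3, 13, 5, 8, 6, 7, 4, 9, 11, 12, 0] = (0 10 9 4 13)(6 8 7)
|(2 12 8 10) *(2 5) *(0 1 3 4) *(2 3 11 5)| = 12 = |(0 1 11 5 3 4)(2 12 8 10)|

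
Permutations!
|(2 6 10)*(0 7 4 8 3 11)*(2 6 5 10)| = 12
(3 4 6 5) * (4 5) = [0, 1, 2, 5, 6, 3, 4] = (3 5)(4 6)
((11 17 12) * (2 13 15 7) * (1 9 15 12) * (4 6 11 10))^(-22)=(1 15 2 12 4 11)(6 17 9 7 13 10)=((1 9 15 7 2 13 12 10 4 6 11 17))^(-22)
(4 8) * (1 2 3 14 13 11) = (1 2 3 14 13 11)(4 8) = [0, 2, 3, 14, 8, 5, 6, 7, 4, 9, 10, 1, 12, 11, 13]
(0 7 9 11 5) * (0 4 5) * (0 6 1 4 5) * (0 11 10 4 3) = (0 7 9 10 4 11 6 1 3) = [7, 3, 2, 0, 11, 5, 1, 9, 8, 10, 4, 6]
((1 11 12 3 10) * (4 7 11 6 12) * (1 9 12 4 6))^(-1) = (3 12 9 10)(4 6 11 7)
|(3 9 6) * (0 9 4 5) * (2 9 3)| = |(0 3 4 5)(2 9 6)| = 12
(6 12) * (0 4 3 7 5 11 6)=(0 4 3 7 5 11 6 12)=[4, 1, 2, 7, 3, 11, 12, 5, 8, 9, 10, 6, 0]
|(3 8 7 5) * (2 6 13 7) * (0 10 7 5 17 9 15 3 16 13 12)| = 33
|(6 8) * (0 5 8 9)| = 5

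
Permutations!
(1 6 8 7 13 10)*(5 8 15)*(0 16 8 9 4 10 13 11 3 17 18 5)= (0 16 8 7 11 3 17 18 5 9 4 10 1 6 15)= [16, 6, 2, 17, 10, 9, 15, 11, 7, 4, 1, 3, 12, 13, 14, 0, 8, 18, 5]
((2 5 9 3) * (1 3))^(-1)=((1 3 2 5 9))^(-1)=(1 9 5 2 3)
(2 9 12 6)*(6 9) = [0, 1, 6, 3, 4, 5, 2, 7, 8, 12, 10, 11, 9] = (2 6)(9 12)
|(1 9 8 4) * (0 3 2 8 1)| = 10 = |(0 3 2 8 4)(1 9)|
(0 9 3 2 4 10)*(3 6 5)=(0 9 6 5 3 2 4 10)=[9, 1, 4, 2, 10, 3, 5, 7, 8, 6, 0]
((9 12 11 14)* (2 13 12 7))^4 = ((2 13 12 11 14 9 7))^4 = (2 14 13 9 12 7 11)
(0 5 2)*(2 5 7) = (0 7 2) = [7, 1, 0, 3, 4, 5, 6, 2]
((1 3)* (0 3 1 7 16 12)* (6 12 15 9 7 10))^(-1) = (0 12 6 10 3)(7 9 15 16)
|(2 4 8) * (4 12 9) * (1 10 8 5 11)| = |(1 10 8 2 12 9 4 5 11)| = 9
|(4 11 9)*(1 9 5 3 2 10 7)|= |(1 9 4 11 5 3 2 10 7)|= 9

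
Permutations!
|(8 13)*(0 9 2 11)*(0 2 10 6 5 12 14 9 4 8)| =|(0 4 8 13)(2 11)(5 12 14 9 10 6)| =12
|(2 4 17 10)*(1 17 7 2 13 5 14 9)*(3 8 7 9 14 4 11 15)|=42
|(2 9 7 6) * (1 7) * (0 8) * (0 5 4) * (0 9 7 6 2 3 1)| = |(0 8 5 4 9)(1 6 3)(2 7)| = 30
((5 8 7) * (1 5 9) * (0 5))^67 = ((0 5 8 7 9 1))^67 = (0 5 8 7 9 1)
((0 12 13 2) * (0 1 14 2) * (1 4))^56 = (14)(0 13 12)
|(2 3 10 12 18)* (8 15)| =10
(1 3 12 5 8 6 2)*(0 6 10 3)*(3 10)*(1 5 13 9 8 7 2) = (0 6 1)(2 5 7)(3 12 13 9 8) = [6, 0, 5, 12, 4, 7, 1, 2, 3, 8, 10, 11, 13, 9]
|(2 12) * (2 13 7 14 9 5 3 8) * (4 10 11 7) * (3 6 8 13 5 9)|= |(2 12 5 6 8)(3 13 4 10 11 7 14)|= 35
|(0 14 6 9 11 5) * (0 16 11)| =|(0 14 6 9)(5 16 11)| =12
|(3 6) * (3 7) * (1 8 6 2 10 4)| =|(1 8 6 7 3 2 10 4)| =8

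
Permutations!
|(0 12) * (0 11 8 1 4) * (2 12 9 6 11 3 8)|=|(0 9 6 11 2 12 3 8 1 4)|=10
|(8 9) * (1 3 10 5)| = 4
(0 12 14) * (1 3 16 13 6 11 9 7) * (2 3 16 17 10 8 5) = (0 12 14)(1 16 13 6 11 9 7)(2 3 17 10 8 5) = [12, 16, 3, 17, 4, 2, 11, 1, 5, 7, 8, 9, 14, 6, 0, 15, 13, 10]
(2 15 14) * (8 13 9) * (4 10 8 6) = [0, 1, 15, 3, 10, 5, 4, 7, 13, 6, 8, 11, 12, 9, 2, 14] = (2 15 14)(4 10 8 13 9 6)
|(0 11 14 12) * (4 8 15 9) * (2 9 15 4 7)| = |(15)(0 11 14 12)(2 9 7)(4 8)| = 12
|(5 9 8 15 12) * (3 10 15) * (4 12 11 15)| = 14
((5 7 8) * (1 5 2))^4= (1 2 8 7 5)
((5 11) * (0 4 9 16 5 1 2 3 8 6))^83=((0 4 9 16 5 11 1 2 3 8 6))^83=(0 1 4 2 9 3 16 8 5 6 11)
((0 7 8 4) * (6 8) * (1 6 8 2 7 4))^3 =(0 4)(1 7 6 8 2)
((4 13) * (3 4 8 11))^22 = (3 13 11 4 8)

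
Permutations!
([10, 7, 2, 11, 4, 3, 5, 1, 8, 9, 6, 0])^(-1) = (0 11 3 5 6 10)(1 7)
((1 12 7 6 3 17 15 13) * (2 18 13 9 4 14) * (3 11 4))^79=(1 13 18 2 14 4 11 6 7 12)(3 9 15 17)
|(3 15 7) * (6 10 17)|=3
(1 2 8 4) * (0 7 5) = (0 7 5)(1 2 8 4) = [7, 2, 8, 3, 1, 0, 6, 5, 4]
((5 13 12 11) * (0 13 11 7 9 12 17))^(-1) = ((0 13 17)(5 11)(7 9 12))^(-1) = (0 17 13)(5 11)(7 12 9)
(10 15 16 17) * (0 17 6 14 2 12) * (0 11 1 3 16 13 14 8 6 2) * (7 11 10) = [17, 3, 12, 16, 4, 5, 8, 11, 6, 9, 15, 1, 10, 14, 0, 13, 2, 7] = (0 17 7 11 1 3 16 2 12 10 15 13 14)(6 8)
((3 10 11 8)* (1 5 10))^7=(1 5 10 11 8 3)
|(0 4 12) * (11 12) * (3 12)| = |(0 4 11 3 12)| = 5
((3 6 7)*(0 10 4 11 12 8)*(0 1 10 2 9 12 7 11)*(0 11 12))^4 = (0 2 9)(1 7 8 11 12 4 6 10 3)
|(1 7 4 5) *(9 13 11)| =12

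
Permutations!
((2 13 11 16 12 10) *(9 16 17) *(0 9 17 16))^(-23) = (17)(0 9)(2 13 11 16 12 10)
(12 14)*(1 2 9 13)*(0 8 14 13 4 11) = (0 8 14 12 13 1 2 9 4 11) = [8, 2, 9, 3, 11, 5, 6, 7, 14, 4, 10, 0, 13, 1, 12]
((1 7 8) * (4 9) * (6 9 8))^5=((1 7 6 9 4 8))^5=(1 8 4 9 6 7)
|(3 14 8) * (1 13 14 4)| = 6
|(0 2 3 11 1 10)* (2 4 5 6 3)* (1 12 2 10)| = |(0 4 5 6 3 11 12 2 10)| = 9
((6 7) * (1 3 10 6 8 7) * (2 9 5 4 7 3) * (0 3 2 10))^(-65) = ((0 3)(1 10 6)(2 9 5 4 7 8))^(-65) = (0 3)(1 10 6)(2 9 5 4 7 8)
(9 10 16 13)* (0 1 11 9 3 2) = (0 1 11 9 10 16 13 3 2) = [1, 11, 0, 2, 4, 5, 6, 7, 8, 10, 16, 9, 12, 3, 14, 15, 13]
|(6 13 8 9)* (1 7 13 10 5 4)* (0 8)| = 10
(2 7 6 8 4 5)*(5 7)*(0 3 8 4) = (0 3 8)(2 5)(4 7 6) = [3, 1, 5, 8, 7, 2, 4, 6, 0]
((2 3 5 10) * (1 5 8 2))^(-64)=((1 5 10)(2 3 8))^(-64)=(1 10 5)(2 8 3)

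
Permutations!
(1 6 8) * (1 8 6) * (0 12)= [12, 1, 2, 3, 4, 5, 6, 7, 8, 9, 10, 11, 0]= (0 12)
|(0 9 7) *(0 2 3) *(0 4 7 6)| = |(0 9 6)(2 3 4 7)| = 12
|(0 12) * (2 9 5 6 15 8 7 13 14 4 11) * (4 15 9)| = 30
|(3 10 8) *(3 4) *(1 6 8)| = |(1 6 8 4 3 10)| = 6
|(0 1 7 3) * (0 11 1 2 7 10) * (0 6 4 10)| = 6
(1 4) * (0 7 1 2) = (0 7 1 4 2) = [7, 4, 0, 3, 2, 5, 6, 1]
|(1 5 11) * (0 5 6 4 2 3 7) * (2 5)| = 20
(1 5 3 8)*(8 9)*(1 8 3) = [0, 5, 2, 9, 4, 1, 6, 7, 8, 3] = (1 5)(3 9)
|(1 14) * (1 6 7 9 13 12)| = 7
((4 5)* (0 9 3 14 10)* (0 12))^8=((0 9 3 14 10 12)(4 5))^8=(0 3 10)(9 14 12)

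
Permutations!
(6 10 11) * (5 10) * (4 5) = (4 5 10 11 6) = [0, 1, 2, 3, 5, 10, 4, 7, 8, 9, 11, 6]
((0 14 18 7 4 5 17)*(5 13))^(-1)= (0 17 5 13 4 7 18 14)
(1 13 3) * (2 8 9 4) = (1 13 3)(2 8 9 4) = [0, 13, 8, 1, 2, 5, 6, 7, 9, 4, 10, 11, 12, 3]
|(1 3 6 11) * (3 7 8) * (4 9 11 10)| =9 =|(1 7 8 3 6 10 4 9 11)|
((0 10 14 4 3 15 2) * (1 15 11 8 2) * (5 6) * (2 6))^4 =(15)(0 3 5 14 8)(2 4 6 10 11)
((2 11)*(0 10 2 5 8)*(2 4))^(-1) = (0 8 5 11 2 4 10)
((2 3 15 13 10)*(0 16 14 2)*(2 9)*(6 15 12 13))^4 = (0 2 10 9 13 14 12 16 3) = ((0 16 14 9 2 3 12 13 10)(6 15))^4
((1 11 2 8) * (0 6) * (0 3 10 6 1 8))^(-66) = (0 11)(1 2)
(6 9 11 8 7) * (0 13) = [13, 1, 2, 3, 4, 5, 9, 6, 7, 11, 10, 8, 12, 0] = (0 13)(6 9 11 8 7)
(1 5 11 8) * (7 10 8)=[0, 5, 2, 3, 4, 11, 6, 10, 1, 9, 8, 7]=(1 5 11 7 10 8)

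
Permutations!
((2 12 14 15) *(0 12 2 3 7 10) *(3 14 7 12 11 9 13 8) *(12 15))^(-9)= ((0 11 9 13 8 3 15 14 12 7 10))^(-9)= (0 9 8 15 12 10 11 13 3 14 7)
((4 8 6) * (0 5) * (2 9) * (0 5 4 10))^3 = ((0 4 8 6 10)(2 9))^3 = (0 6 4 10 8)(2 9)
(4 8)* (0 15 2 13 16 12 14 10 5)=(0 15 2 13 16 12 14 10 5)(4 8)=[15, 1, 13, 3, 8, 0, 6, 7, 4, 9, 5, 11, 14, 16, 10, 2, 12]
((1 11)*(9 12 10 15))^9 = ((1 11)(9 12 10 15))^9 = (1 11)(9 12 10 15)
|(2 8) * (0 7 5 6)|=|(0 7 5 6)(2 8)|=4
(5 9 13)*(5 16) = [0, 1, 2, 3, 4, 9, 6, 7, 8, 13, 10, 11, 12, 16, 14, 15, 5] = (5 9 13 16)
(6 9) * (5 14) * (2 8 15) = [0, 1, 8, 3, 4, 14, 9, 7, 15, 6, 10, 11, 12, 13, 5, 2] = (2 8 15)(5 14)(6 9)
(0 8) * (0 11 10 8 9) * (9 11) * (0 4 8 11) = (4 8 9)(10 11) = [0, 1, 2, 3, 8, 5, 6, 7, 9, 4, 11, 10]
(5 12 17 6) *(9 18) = (5 12 17 6)(9 18) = [0, 1, 2, 3, 4, 12, 5, 7, 8, 18, 10, 11, 17, 13, 14, 15, 16, 6, 9]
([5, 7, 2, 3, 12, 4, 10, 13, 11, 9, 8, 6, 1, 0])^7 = (13)(6 11 8 10)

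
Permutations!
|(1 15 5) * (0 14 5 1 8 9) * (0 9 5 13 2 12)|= |(0 14 13 2 12)(1 15)(5 8)|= 10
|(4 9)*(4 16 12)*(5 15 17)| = |(4 9 16 12)(5 15 17)| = 12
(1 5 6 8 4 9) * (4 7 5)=(1 4 9)(5 6 8 7)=[0, 4, 2, 3, 9, 6, 8, 5, 7, 1]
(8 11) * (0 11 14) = (0 11 8 14) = [11, 1, 2, 3, 4, 5, 6, 7, 14, 9, 10, 8, 12, 13, 0]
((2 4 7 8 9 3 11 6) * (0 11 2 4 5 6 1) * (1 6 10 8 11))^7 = ((0 1)(2 5 10 8 9 3)(4 7 11 6))^7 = (0 1)(2 5 10 8 9 3)(4 6 11 7)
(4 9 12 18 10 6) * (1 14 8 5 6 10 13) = (1 14 8 5 6 4 9 12 18 13) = [0, 14, 2, 3, 9, 6, 4, 7, 5, 12, 10, 11, 18, 1, 8, 15, 16, 17, 13]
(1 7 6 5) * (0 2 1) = (0 2 1 7 6 5) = [2, 7, 1, 3, 4, 0, 5, 6]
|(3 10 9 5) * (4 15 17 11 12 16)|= 12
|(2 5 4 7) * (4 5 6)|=|(2 6 4 7)|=4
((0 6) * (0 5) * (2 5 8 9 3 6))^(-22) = ((0 2 5)(3 6 8 9))^(-22) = (0 5 2)(3 8)(6 9)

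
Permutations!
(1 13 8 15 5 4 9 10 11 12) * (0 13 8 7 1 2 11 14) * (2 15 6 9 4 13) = (0 2 11 12 15 5 13 7 1 8 6 9 10 14) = [2, 8, 11, 3, 4, 13, 9, 1, 6, 10, 14, 12, 15, 7, 0, 5]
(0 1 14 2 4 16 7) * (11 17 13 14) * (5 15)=[1, 11, 4, 3, 16, 15, 6, 0, 8, 9, 10, 17, 12, 14, 2, 5, 7, 13]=(0 1 11 17 13 14 2 4 16 7)(5 15)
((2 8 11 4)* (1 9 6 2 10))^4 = (1 8)(2 10)(4 6)(9 11)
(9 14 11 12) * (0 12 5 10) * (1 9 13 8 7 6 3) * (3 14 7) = [12, 9, 2, 1, 4, 10, 14, 6, 3, 7, 0, 5, 13, 8, 11] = (0 12 13 8 3 1 9 7 6 14 11 5 10)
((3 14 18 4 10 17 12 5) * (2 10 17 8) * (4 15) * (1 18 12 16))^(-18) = (18)(3 12)(5 14)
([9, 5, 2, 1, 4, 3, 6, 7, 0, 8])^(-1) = [8, 3, 2, 5, 4, 1, 6, 7, 9, 0]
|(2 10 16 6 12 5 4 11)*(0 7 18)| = 24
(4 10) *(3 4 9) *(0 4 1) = (0 4 10 9 3 1) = [4, 0, 2, 1, 10, 5, 6, 7, 8, 3, 9]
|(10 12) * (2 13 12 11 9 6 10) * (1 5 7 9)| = 21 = |(1 5 7 9 6 10 11)(2 13 12)|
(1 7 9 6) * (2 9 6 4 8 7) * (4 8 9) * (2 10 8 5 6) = (1 10 8 7 2 4 9 5 6) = [0, 10, 4, 3, 9, 6, 1, 2, 7, 5, 8]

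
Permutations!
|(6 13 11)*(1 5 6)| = 5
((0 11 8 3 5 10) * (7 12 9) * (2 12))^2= ((0 11 8 3 5 10)(2 12 9 7))^2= (0 8 5)(2 9)(3 10 11)(7 12)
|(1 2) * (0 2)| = 3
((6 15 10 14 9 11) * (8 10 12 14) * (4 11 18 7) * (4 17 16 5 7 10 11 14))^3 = (4 18 11 12 9 8 15 14 10 6)(5 16 17 7)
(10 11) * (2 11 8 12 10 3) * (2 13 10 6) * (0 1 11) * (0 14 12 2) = [1, 11, 14, 13, 4, 5, 0, 7, 2, 9, 8, 3, 6, 10, 12] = (0 1 11 3 13 10 8 2 14 12 6)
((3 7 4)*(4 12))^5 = (3 7 12 4)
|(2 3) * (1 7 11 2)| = 5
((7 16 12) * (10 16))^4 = ((7 10 16 12))^4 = (16)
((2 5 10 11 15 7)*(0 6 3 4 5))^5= ((0 6 3 4 5 10 11 15 7 2))^5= (0 10)(2 5)(3 15)(4 7)(6 11)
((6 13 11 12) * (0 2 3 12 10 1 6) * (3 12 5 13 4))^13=(0 2 12)(1 13 4 10 5 6 11 3)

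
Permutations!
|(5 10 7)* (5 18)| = 4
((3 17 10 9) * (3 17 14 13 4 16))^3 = (17)(3 4 14 16 13)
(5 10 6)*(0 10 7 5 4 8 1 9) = (0 10 6 4 8 1 9)(5 7) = [10, 9, 2, 3, 8, 7, 4, 5, 1, 0, 6]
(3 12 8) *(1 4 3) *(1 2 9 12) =(1 4 3)(2 9 12 8) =[0, 4, 9, 1, 3, 5, 6, 7, 2, 12, 10, 11, 8]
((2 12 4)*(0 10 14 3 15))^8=((0 10 14 3 15)(2 12 4))^8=(0 3 10 15 14)(2 4 12)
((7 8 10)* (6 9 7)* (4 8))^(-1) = (4 7 9 6 10 8)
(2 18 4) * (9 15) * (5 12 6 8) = (2 18 4)(5 12 6 8)(9 15) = [0, 1, 18, 3, 2, 12, 8, 7, 5, 15, 10, 11, 6, 13, 14, 9, 16, 17, 4]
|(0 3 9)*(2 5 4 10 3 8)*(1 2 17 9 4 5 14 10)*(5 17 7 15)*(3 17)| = |(0 8 7 15 5 3 4 1 2 14 10 17 9)| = 13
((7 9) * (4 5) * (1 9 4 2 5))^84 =((1 9 7 4)(2 5))^84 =(9)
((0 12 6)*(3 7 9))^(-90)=(12)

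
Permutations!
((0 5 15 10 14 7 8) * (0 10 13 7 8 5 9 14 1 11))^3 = (0 8 11 14 1 9 10)(5 7 13 15)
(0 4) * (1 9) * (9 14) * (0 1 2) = (0 4 1 14 9 2) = [4, 14, 0, 3, 1, 5, 6, 7, 8, 2, 10, 11, 12, 13, 9]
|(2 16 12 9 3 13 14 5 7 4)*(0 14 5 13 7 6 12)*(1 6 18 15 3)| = |(0 14 13 5 18 15 3 7 4 2 16)(1 6 12 9)| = 44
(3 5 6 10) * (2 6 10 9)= [0, 1, 6, 5, 4, 10, 9, 7, 8, 2, 3]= (2 6 9)(3 5 10)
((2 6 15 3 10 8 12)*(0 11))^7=(15)(0 11)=((0 11)(2 6 15 3 10 8 12))^7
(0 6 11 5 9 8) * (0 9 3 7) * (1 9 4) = (0 6 11 5 3 7)(1 9 8 4) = [6, 9, 2, 7, 1, 3, 11, 0, 4, 8, 10, 5]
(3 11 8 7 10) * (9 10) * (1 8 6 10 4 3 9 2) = [0, 8, 1, 11, 3, 5, 10, 2, 7, 4, 9, 6] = (1 8 7 2)(3 11 6 10 9 4)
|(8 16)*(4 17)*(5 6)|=2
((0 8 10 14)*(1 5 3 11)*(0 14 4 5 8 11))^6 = (14)(0 5 10 1)(3 4 8 11)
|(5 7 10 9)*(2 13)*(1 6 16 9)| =|(1 6 16 9 5 7 10)(2 13)| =14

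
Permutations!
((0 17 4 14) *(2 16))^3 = (0 14 4 17)(2 16)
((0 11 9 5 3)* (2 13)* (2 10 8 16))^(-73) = (0 9 3 11 5)(2 10 16 13 8)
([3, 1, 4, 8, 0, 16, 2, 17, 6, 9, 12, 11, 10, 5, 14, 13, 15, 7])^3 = (0 6)(2 3)(4 8)(5 13 15 16)(7 17)(10 12)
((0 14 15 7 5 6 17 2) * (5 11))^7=((0 14 15 7 11 5 6 17 2))^7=(0 17 5 7 14 2 6 11 15)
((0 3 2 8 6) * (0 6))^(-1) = ((0 3 2 8))^(-1) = (0 8 2 3)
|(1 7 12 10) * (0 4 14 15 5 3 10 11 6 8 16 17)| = 15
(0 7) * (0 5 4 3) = (0 7 5 4 3) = [7, 1, 2, 0, 3, 4, 6, 5]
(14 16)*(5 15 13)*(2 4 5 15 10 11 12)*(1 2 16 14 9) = (1 2 4 5 10 11 12 16 9)(13 15) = [0, 2, 4, 3, 5, 10, 6, 7, 8, 1, 11, 12, 16, 15, 14, 13, 9]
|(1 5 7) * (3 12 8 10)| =|(1 5 7)(3 12 8 10)| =12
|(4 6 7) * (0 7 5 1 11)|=|(0 7 4 6 5 1 11)|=7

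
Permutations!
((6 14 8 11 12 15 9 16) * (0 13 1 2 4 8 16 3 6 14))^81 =((0 13 1 2 4 8 11 12 15 9 3 6)(14 16))^81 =(0 9 11 2)(1 6 15 8)(3 12 4 13)(14 16)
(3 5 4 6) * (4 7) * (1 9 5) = (1 9 5 7 4 6 3) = [0, 9, 2, 1, 6, 7, 3, 4, 8, 5]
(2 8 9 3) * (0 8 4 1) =(0 8 9 3 2 4 1) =[8, 0, 4, 2, 1, 5, 6, 7, 9, 3]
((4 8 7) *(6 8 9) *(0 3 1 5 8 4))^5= (0 7 8 5 1 3)(4 6 9)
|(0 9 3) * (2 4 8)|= 3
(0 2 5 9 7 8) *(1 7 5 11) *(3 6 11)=(0 2 3 6 11 1 7 8)(5 9)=[2, 7, 3, 6, 4, 9, 11, 8, 0, 5, 10, 1]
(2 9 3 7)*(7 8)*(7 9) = (2 7)(3 8 9) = [0, 1, 7, 8, 4, 5, 6, 2, 9, 3]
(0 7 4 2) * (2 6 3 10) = (0 7 4 6 3 10 2) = [7, 1, 0, 10, 6, 5, 3, 4, 8, 9, 2]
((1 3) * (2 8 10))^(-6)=(10)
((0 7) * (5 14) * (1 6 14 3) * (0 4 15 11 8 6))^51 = (0 14 15 1 6 4 3 8 7 5 11)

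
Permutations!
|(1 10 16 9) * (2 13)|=|(1 10 16 9)(2 13)|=4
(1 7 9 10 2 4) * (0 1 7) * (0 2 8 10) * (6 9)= (0 1 2 4 7 6 9)(8 10)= [1, 2, 4, 3, 7, 5, 9, 6, 10, 0, 8]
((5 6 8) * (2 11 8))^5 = (11)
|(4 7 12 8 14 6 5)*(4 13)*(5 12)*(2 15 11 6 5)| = |(2 15 11 6 12 8 14 5 13 4 7)| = 11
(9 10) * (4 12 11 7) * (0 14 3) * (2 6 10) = (0 14 3)(2 6 10 9)(4 12 11 7) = [14, 1, 6, 0, 12, 5, 10, 4, 8, 2, 9, 7, 11, 13, 3]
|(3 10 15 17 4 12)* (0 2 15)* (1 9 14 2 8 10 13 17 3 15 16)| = 30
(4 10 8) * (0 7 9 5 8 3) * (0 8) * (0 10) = (0 7 9 5 10 3 8 4) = [7, 1, 2, 8, 0, 10, 6, 9, 4, 5, 3]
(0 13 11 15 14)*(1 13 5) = (0 5 1 13 11 15 14) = [5, 13, 2, 3, 4, 1, 6, 7, 8, 9, 10, 15, 12, 11, 0, 14]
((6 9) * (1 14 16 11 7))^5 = ((1 14 16 11 7)(6 9))^5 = (16)(6 9)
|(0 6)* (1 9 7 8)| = 4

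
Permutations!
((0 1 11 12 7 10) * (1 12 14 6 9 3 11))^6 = (0 7)(3 11 14 6 9)(10 12)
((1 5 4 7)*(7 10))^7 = ((1 5 4 10 7))^7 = (1 4 7 5 10)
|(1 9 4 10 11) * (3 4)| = 6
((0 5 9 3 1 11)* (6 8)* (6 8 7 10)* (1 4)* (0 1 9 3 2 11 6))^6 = (0 11 5 1 3 6 4 7 9 10 2)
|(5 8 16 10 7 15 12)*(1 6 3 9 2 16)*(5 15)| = |(1 6 3 9 2 16 10 7 5 8)(12 15)| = 10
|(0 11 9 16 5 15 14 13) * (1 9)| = |(0 11 1 9 16 5 15 14 13)| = 9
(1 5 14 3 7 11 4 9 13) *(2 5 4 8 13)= (1 4 9 2 5 14 3 7 11 8 13)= [0, 4, 5, 7, 9, 14, 6, 11, 13, 2, 10, 8, 12, 1, 3]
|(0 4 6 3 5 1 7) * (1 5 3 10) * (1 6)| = 4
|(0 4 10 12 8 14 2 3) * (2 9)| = 9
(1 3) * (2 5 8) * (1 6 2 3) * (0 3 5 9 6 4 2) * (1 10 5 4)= (0 3 1 10 5 8 4 2 9 6)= [3, 10, 9, 1, 2, 8, 0, 7, 4, 6, 5]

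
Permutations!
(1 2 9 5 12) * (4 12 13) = [0, 2, 9, 3, 12, 13, 6, 7, 8, 5, 10, 11, 1, 4] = (1 2 9 5 13 4 12)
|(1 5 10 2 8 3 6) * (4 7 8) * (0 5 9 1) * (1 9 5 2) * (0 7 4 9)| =12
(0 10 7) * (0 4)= [10, 1, 2, 3, 0, 5, 6, 4, 8, 9, 7]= (0 10 7 4)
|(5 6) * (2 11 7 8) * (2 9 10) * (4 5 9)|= 9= |(2 11 7 8 4 5 6 9 10)|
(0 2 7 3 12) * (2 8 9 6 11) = [8, 1, 7, 12, 4, 5, 11, 3, 9, 6, 10, 2, 0] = (0 8 9 6 11 2 7 3 12)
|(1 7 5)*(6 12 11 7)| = 6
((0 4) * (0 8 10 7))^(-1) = ((0 4 8 10 7))^(-1) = (0 7 10 8 4)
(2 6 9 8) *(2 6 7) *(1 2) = (1 2 7)(6 9 8) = [0, 2, 7, 3, 4, 5, 9, 1, 6, 8]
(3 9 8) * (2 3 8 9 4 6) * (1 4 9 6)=(1 4)(2 3 9 6)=[0, 4, 3, 9, 1, 5, 2, 7, 8, 6]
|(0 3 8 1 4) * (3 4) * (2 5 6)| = 6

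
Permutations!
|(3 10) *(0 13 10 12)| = 5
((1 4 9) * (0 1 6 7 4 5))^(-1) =(0 5 1)(4 7 6 9)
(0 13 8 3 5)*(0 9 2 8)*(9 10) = (0 13)(2 8 3 5 10 9) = [13, 1, 8, 5, 4, 10, 6, 7, 3, 2, 9, 11, 12, 0]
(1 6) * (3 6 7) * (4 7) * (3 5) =(1 4 7 5 3 6) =[0, 4, 2, 6, 7, 3, 1, 5]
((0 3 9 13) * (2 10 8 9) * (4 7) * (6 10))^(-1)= (0 13 9 8 10 6 2 3)(4 7)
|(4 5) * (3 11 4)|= 4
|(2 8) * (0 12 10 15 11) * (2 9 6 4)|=|(0 12 10 15 11)(2 8 9 6 4)|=5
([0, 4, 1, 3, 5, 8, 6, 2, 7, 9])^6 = [0, 1, 2, 3, 4, 5, 6, 7, 8, 9]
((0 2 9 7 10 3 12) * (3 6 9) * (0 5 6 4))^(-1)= (0 4 10 7 9 6 5 12 3 2)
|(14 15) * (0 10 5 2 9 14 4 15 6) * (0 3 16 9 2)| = 30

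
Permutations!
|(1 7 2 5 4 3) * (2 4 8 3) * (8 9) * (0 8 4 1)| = |(0 8 3)(1 7)(2 5 9 4)| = 12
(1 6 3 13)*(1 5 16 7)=[0, 6, 2, 13, 4, 16, 3, 1, 8, 9, 10, 11, 12, 5, 14, 15, 7]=(1 6 3 13 5 16 7)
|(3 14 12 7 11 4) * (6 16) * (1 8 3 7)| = |(1 8 3 14 12)(4 7 11)(6 16)| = 30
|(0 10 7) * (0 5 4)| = 5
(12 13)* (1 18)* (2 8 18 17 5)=(1 17 5 2 8 18)(12 13)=[0, 17, 8, 3, 4, 2, 6, 7, 18, 9, 10, 11, 13, 12, 14, 15, 16, 5, 1]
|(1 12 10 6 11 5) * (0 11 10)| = |(0 11 5 1 12)(6 10)| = 10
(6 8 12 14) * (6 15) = [0, 1, 2, 3, 4, 5, 8, 7, 12, 9, 10, 11, 14, 13, 15, 6] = (6 8 12 14 15)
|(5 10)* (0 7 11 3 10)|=|(0 7 11 3 10 5)|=6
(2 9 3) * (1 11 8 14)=(1 11 8 14)(2 9 3)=[0, 11, 9, 2, 4, 5, 6, 7, 14, 3, 10, 8, 12, 13, 1]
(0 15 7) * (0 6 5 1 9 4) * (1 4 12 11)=(0 15 7 6 5 4)(1 9 12 11)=[15, 9, 2, 3, 0, 4, 5, 6, 8, 12, 10, 1, 11, 13, 14, 7]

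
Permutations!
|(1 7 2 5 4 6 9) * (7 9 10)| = |(1 9)(2 5 4 6 10 7)| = 6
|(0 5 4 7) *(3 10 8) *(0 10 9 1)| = |(0 5 4 7 10 8 3 9 1)| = 9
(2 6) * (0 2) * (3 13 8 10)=(0 2 6)(3 13 8 10)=[2, 1, 6, 13, 4, 5, 0, 7, 10, 9, 3, 11, 12, 8]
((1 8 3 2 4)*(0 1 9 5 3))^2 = (0 8 1)(2 9 3 4 5)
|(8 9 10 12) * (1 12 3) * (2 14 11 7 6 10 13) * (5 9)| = 13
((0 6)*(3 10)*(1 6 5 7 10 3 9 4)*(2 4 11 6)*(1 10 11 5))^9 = (0 6 11 7 5 9 10 4 2 1)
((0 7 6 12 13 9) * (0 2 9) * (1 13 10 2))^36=(13)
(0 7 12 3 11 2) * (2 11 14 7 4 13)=(0 4 13 2)(3 14 7 12)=[4, 1, 0, 14, 13, 5, 6, 12, 8, 9, 10, 11, 3, 2, 7]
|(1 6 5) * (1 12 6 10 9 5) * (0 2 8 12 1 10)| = |(0 2 8 12 6 10 9 5 1)| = 9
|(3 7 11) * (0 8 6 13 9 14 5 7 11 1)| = |(0 8 6 13 9 14 5 7 1)(3 11)| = 18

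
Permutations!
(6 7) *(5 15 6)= (5 15 6 7)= [0, 1, 2, 3, 4, 15, 7, 5, 8, 9, 10, 11, 12, 13, 14, 6]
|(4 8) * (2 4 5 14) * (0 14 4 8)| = |(0 14 2 8 5 4)| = 6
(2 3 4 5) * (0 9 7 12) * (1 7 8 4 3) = (0 9 8 4 5 2 1 7 12) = [9, 7, 1, 3, 5, 2, 6, 12, 4, 8, 10, 11, 0]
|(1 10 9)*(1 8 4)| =5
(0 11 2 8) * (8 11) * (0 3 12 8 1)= (0 1)(2 11)(3 12 8)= [1, 0, 11, 12, 4, 5, 6, 7, 3, 9, 10, 2, 8]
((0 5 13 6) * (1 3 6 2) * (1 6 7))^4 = ((0 5 13 2 6)(1 3 7))^4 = (0 6 2 13 5)(1 3 7)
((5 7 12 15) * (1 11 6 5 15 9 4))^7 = ((15)(1 11 6 5 7 12 9 4))^7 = (15)(1 4 9 12 7 5 6 11)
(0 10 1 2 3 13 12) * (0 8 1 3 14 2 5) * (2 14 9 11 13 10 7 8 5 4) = (14)(0 7 8 1 4 2 9 11 13 12 5)(3 10) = [7, 4, 9, 10, 2, 0, 6, 8, 1, 11, 3, 13, 5, 12, 14]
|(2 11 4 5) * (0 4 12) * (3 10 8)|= |(0 4 5 2 11 12)(3 10 8)|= 6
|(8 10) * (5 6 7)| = 6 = |(5 6 7)(8 10)|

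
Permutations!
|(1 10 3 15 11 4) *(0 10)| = 7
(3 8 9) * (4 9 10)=(3 8 10 4 9)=[0, 1, 2, 8, 9, 5, 6, 7, 10, 3, 4]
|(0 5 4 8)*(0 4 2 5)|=2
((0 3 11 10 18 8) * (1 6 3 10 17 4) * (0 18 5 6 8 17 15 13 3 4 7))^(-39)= ((0 10 5 6 4 1 8 18 17 7)(3 11 15 13))^(-39)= (0 10 5 6 4 1 8 18 17 7)(3 11 15 13)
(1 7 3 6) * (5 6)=[0, 7, 2, 5, 4, 6, 1, 3]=(1 7 3 5 6)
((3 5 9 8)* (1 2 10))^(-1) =(1 10 2)(3 8 9 5)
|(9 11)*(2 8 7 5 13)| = 10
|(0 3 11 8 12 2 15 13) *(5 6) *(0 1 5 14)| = 12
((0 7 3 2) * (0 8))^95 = ((0 7 3 2 8))^95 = (8)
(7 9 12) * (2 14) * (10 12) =(2 14)(7 9 10 12) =[0, 1, 14, 3, 4, 5, 6, 9, 8, 10, 12, 11, 7, 13, 2]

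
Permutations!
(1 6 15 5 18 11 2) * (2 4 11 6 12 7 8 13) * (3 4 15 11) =[0, 12, 1, 4, 3, 18, 11, 8, 13, 9, 10, 15, 7, 2, 14, 5, 16, 17, 6] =(1 12 7 8 13 2)(3 4)(5 18 6 11 15)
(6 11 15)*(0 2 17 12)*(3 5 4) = [2, 1, 17, 5, 3, 4, 11, 7, 8, 9, 10, 15, 0, 13, 14, 6, 16, 12] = (0 2 17 12)(3 5 4)(6 11 15)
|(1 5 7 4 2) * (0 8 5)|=7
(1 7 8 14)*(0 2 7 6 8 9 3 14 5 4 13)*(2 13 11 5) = (0 13)(1 6 8 2 7 9 3 14)(4 11 5) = [13, 6, 7, 14, 11, 4, 8, 9, 2, 3, 10, 5, 12, 0, 1]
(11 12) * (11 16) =(11 12 16) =[0, 1, 2, 3, 4, 5, 6, 7, 8, 9, 10, 12, 16, 13, 14, 15, 11]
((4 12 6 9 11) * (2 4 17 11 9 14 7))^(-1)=((2 4 12 6 14 7)(11 17))^(-1)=(2 7 14 6 12 4)(11 17)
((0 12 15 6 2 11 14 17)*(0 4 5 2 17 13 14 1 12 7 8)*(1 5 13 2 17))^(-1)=((0 7 8)(1 12 15 6)(2 11 5 17 4 13 14))^(-1)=(0 8 7)(1 6 15 12)(2 14 13 4 17 5 11)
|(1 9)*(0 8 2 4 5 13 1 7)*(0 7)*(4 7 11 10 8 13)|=|(0 13 1 9)(2 7 11 10 8)(4 5)|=20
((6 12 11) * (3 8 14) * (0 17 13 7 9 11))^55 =((0 17 13 7 9 11 6 12)(3 8 14))^55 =(0 12 6 11 9 7 13 17)(3 8 14)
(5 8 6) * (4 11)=(4 11)(5 8 6)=[0, 1, 2, 3, 11, 8, 5, 7, 6, 9, 10, 4]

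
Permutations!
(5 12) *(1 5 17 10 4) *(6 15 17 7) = [0, 5, 2, 3, 1, 12, 15, 6, 8, 9, 4, 11, 7, 13, 14, 17, 16, 10] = (1 5 12 7 6 15 17 10 4)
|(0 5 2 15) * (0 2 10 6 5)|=|(2 15)(5 10 6)|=6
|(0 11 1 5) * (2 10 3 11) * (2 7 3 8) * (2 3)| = 9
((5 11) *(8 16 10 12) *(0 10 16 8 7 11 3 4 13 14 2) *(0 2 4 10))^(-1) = ((16)(3 10 12 7 11 5)(4 13 14))^(-1) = (16)(3 5 11 7 12 10)(4 14 13)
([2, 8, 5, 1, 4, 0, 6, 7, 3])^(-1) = [5, 3, 0, 8, 4, 2, 6, 7, 1]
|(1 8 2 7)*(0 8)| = 5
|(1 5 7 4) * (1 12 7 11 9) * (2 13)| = |(1 5 11 9)(2 13)(4 12 7)| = 12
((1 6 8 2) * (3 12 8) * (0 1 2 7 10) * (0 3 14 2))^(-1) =((0 1 6 14 2)(3 12 8 7 10))^(-1) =(0 2 14 6 1)(3 10 7 8 12)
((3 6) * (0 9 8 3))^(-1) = (0 6 3 8 9)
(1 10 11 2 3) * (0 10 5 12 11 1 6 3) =[10, 5, 0, 6, 4, 12, 3, 7, 8, 9, 1, 2, 11] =(0 10 1 5 12 11 2)(3 6)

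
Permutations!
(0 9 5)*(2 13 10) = (0 9 5)(2 13 10) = [9, 1, 13, 3, 4, 0, 6, 7, 8, 5, 2, 11, 12, 10]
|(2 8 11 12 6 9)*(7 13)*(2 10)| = 14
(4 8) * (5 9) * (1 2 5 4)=(1 2 5 9 4 8)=[0, 2, 5, 3, 8, 9, 6, 7, 1, 4]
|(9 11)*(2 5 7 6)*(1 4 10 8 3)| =20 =|(1 4 10 8 3)(2 5 7 6)(9 11)|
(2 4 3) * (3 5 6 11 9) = [0, 1, 4, 2, 5, 6, 11, 7, 8, 3, 10, 9] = (2 4 5 6 11 9 3)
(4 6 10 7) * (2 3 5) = [0, 1, 3, 5, 6, 2, 10, 4, 8, 9, 7] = (2 3 5)(4 6 10 7)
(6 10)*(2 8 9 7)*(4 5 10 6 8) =[0, 1, 4, 3, 5, 10, 6, 2, 9, 7, 8] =(2 4 5 10 8 9 7)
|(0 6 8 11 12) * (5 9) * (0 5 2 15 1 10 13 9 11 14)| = |(0 6 8 14)(1 10 13 9 2 15)(5 11 12)| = 12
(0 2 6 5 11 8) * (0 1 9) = (0 2 6 5 11 8 1 9) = [2, 9, 6, 3, 4, 11, 5, 7, 1, 0, 10, 8]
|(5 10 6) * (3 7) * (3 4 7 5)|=4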